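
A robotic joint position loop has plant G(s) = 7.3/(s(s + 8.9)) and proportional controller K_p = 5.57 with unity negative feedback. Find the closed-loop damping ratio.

The closed-loop denominator is s(s+8.9) + 5.57·7.3 = s² + 8.9s + 40.66.
So ω_n² = 40.66 ⇒ ω_n = 6.377 rad/s, and ζ = 8.9/(2ω_n) = 0.698.

ζ = 0.698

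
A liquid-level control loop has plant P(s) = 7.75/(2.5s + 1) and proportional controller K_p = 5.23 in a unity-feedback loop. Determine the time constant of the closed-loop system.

τ = 0.0602 s

Closed loop: T(s) = K_p·P/(1+K_p·P) = 40.53/(2.5s + 1 + 40.53), with pole at s = −(1 + 40.53)/2.5 = −16.61.
Closed-loop time constant τ = 1/16.61 = 0.0602 s.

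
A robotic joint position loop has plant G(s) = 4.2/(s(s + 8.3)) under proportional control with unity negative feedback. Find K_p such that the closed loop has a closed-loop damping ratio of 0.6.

K_p = 11.4

Closed-loop characteristic equation: s² + 8.3s + K_p·4.2 = 0.
So ω_n = √(4.2K_p) and 2ζω_n = 8.3, giving ζ = 8.3/(2√(4.2K_p)).
Setting ζ = 0.6: √(4.2K_p) = 8.3/(2·0.6) = 6.917, so K_p = 47.84/4.2 = 11.4.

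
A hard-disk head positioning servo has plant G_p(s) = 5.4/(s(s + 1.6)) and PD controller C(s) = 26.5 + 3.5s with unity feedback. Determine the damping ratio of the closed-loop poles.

Forward path: (26.5 + 3.5s)·5.4/(s(s+1.6)). The closed-loop characteristic equation is s² + (1.6 + 5.4·3.5)s + 5.4·26.5 = 0.
That is s² + 20.5s + 143.1 = 0, so ω_n = 11.96 rad/s and ζ = 20.5/(2·11.96) = 0.8568.

ζ = 0.857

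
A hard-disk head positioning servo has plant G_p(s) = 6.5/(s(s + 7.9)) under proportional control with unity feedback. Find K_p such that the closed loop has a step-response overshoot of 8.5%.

K_p = 6.3

From %OS = 100·exp(−πζ/√(1−ζ²)) = 8.5%, ζ = −ln(0.085)/√(π²+ln²(0.085)) = 0.6173.
Characteristic equation s² + 7.9s + 6.5K_p = 0 gives ζ = 7.9/(2√(6.5K_p)).
Setting ζ = 0.6173: √(6.5K_p) = 7.9/(2·0.6173) = 6.399, so K_p = 40.94/6.5 = 6.3.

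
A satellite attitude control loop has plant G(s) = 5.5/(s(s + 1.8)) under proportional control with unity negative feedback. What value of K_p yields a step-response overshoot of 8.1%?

K_p = 0.377

From %OS = 100·exp(−πζ/√(1−ζ²)) = 8.1%, ζ = −ln(0.081)/√(π²+ln²(0.081)) = 0.6247.
Characteristic equation s² + 1.8s + 5.5K_p = 0 gives ζ = 1.8/(2√(5.5K_p)).
Setting ζ = 0.6247: √(5.5K_p) = 1.8/(2·0.6247) = 1.441, so K_p = 2.076/5.5 = 0.377.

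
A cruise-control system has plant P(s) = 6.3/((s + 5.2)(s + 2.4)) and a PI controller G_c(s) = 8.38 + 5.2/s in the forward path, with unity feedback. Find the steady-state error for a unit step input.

0

The open loop G_c(s)P(s) has a pole at the origin (type 1), so the static position error constant is infinite and e_ss = 1/(1+∞) = 0.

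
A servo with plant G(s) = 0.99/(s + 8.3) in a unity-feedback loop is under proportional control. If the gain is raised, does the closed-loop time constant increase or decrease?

The closed-loop bandwidth 8.3+K_p·0.99 grows with K_p, so τ shrinks.

decrease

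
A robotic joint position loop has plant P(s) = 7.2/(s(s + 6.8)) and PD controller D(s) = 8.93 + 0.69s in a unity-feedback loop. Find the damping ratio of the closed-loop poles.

Forward path: (8.93 + 0.69s)·7.2/(s(s+6.8)). The closed-loop characteristic equation is s² + (6.8 + 7.2·0.69)s + 7.2·8.93 = 0.
That is s² + 11.77s + 64.3 = 0, so ω_n = 8.018 rad/s and ζ = 11.77/(2·8.018) = 0.7338.

ζ = 0.734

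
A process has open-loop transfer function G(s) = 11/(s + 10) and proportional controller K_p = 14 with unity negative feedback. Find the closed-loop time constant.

τ = 0.0061 s

Closed-loop transfer function: T(s) = K_p·G(s)/(1 + K_p·G(s)) = 154/(s + 10 + 154) = 154/(s + 164).
Time constant τ = 1/164 = 0.0061 s.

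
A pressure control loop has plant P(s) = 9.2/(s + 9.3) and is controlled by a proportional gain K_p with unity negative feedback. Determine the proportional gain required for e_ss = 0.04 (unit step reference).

K_p = 24.3

Steady-state error for a unit step on this type-0 loop is 1/(1 + K_p·P(0)).
P(0) = 0.9892. Require 1/(1 + K_p·0.9892) = 0.04, so 1 + 0.9892·K_p = 25.
K_p = (25 − 1)/0.9892 = 24.3.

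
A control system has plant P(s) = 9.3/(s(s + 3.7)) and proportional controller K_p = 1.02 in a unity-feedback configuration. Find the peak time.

From 1 + K_pP(s) = 0: s² + 3.7s + 9.486 = 0 ⇒ ω_n = 3.08, ζ = 0.6007.
Damped frequency ω_d = ω_n√(1−ζ²) = 2.462 rad/s, so peak time T_p = π/ω_d = 1.28 s.

T_p = 1.28 s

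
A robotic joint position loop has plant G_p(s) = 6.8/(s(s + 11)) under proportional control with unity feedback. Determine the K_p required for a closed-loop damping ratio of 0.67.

K_p = 9.91

Closed-loop characteristic equation: s² + 11s + K_p·6.8 = 0.
So ω_n = √(6.8K_p) and 2ζω_n = 11, giving ζ = 11/(2√(6.8K_p)).
Setting ζ = 0.67: √(6.8K_p) = 11/(2·0.67) = 8.209, so K_p = 67.39/6.8 = 9.91.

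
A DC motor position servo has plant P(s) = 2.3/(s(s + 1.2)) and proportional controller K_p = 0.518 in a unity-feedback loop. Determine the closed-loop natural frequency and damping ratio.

The closed-loop denominator is s(s+1.2) + 0.518·2.3 = s² + 1.2s + 1.191.
So ω_n² = 1.191 ⇒ ω_n = 1.092 rad/s, and ζ = 1.2/(2ω_n) = 0.55.

ω_n = 1.09 rad/s, ζ = 0.55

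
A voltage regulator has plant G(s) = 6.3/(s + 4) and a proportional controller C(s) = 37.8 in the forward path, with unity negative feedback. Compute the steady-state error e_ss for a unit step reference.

0.0165

The loop is type 0. Static position error constant K_pos = C(0)·G(0) = 37.8·1.575 = 59.53.
Steady-state error to a unit step: e_ss = 1/(1+K_pos) = 1/60.53 = 0.0165.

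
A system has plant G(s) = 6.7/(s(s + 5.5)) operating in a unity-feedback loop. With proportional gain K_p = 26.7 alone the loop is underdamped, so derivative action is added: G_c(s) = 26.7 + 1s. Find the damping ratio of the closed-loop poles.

ζ = 0.456

Forward path: (26.7 + 1s)·6.7/(s(s+5.5)). The closed-loop characteristic equation is s² + (5.5 + 6.7·1)s + 6.7·26.7 = 0.
That is s² + 12.2s + 178.9 = 0, so ω_n = 13.37 rad/s and ζ = 12.2/(2·13.37) = 0.4561.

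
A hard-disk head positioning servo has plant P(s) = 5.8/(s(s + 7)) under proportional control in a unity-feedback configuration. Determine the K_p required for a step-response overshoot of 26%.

From %OS = 100·exp(−πζ/√(1−ζ²)) = 26%, ζ = −ln(0.26)/√(π²+ln²(0.26)) = 0.3941.
Characteristic equation s² + 7s + 5.8K_p = 0 gives ζ = 7/(2√(5.8K_p)).
Setting ζ = 0.3941: √(5.8K_p) = 7/(2·0.3941) = 8.881, so K_p = 78.88/5.8 = 13.6.

K_p = 13.6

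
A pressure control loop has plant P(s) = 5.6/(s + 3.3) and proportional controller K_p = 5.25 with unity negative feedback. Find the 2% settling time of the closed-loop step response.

T_s ≈ 0.122 s

Closed-loop transfer function: T(s) = K_p·P(s)/(1 + K_p·P(s)) = 29.4/(s + 3.3 + 29.4) = 29.4/(s + 32.7).
Time constant τ = 1/32.7 = 0.03058 s, so the 2% settling time is about 4τ = 0.122 s.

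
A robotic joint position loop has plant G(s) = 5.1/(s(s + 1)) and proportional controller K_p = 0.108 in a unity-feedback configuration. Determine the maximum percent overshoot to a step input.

From 1 + K_pG(s) = 0: s² + 1s + 0.5508 = 0 ⇒ ω_n = 0.7422, ζ = 0.6737.
%OS = 100·exp(−πζ/√(1−ζ²)) = 100·exp(−π·0.6737/√0.5461) = 5.7%.

5.7%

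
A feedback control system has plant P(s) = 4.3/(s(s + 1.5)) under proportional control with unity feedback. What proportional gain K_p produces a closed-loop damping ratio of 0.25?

K_p = 2.09

Closed-loop characteristic equation: s² + 1.5s + K_p·4.3 = 0.
So ω_n = √(4.3K_p) and 2ζω_n = 1.5, giving ζ = 1.5/(2√(4.3K_p)).
Setting ζ = 0.25: √(4.3K_p) = 1.5/(2·0.25) = 3, so K_p = 9/4.3 = 2.09.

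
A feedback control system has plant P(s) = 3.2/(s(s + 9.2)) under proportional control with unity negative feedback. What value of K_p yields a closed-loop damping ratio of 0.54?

K_p = 22.7

Closed-loop characteristic equation: s² + 9.2s + K_p·3.2 = 0.
So ω_n = √(3.2K_p) and 2ζω_n = 9.2, giving ζ = 9.2/(2√(3.2K_p)).
Setting ζ = 0.54: √(3.2K_p) = 9.2/(2·0.54) = 8.519, so K_p = 72.57/3.2 = 22.7.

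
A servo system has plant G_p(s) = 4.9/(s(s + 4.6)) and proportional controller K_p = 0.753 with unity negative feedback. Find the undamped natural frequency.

The closed-loop denominator is s(s+4.6) + 0.753·4.9 = s² + 4.6s + 3.69.
Matching s² + 2ζω_n s + ω_n²: ω_n = √3.69 = 1.921 rad/s and 2ζω_n = 4.6, so ζ = 4.6/(2·1.921) = 1.2.

ω_n = 1.92 rad/s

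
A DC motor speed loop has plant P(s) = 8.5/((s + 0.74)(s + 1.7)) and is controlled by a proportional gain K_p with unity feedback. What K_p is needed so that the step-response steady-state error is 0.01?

K_p = 14.7

For a type-0 loop with proportional control, e_ss = 1/(1 + K_p·P(0)).
P(0) = 6.757. Require 1/(1 + K_p·6.757) = 0.01, so 1 + 6.757·K_p = 100.
K_p = (100 − 1)/6.757 = 14.7.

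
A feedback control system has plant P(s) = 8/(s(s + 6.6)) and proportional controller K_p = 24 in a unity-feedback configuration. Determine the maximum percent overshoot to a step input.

From 1 + K_pP(s) = 0: s² + 6.6s + 192 = 0 ⇒ ω_n = 13.86, ζ = 0.2382.
%OS = 100·exp(−πζ/√(1−ζ²)) = 100·exp(−π·0.2382/√0.9433) = 46.3%.

46.3%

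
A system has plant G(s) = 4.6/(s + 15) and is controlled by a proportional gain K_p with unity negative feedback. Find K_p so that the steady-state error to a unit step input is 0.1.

K_p = 29.3

Steady-state error for a unit step on this type-0 loop is 1/(1 + K_p·G(0)).
G(0) = 0.3067. Require 1/(1 + K_p·0.3067) = 0.1, so 1 + 0.3067·K_p = 10.
K_p = (10 − 1)/0.3067 = 29.3.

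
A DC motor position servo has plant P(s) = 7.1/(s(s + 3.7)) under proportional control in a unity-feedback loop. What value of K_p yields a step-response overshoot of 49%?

K_p = 9.83

From %OS = 100·exp(−πζ/√(1−ζ²)) = 49%, ζ = −ln(0.49)/√(π²+ln²(0.49)) = 0.2214.
Characteristic equation s² + 3.7s + 7.1K_p = 0 gives ζ = 3.7/(2√(7.1K_p)).
Setting ζ = 0.2214: √(7.1K_p) = 3.7/(2·0.2214) = 8.355, so K_p = 69.8/7.1 = 9.83.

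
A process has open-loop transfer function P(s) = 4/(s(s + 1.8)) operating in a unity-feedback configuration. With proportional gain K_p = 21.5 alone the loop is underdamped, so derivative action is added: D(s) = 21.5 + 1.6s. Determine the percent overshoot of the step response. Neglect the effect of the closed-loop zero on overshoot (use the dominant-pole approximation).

Forward path: (21.5 + 1.6s)·4/(s(s+1.8)). The closed-loop characteristic equation is s² + (1.8 + 4·1.6)s + 4·21.5 = 0.
That is s² + 8.2s + 86 = 0, so ω_n = 9.274 rad/s and ζ = 8.2/(2·9.274) = 0.4421.
%OS = 100·exp(−πζ/√(1−ζ²)) = 21.3%.

21.3%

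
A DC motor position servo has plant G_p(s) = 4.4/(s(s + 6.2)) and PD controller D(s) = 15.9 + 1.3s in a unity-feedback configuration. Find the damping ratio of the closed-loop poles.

Forward path: (15.9 + 1.3s)·4.4/(s(s+6.2)). The closed-loop characteristic equation is s² + (6.2 + 4.4·1.3)s + 4.4·15.9 = 0.
That is s² + 11.92s + 69.96 = 0, so ω_n = 8.364 rad/s and ζ = 11.92/(2·8.364) = 0.7126.

ζ = 0.713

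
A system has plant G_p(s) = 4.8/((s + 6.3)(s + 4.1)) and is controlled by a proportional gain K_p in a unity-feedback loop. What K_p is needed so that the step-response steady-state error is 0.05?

K_p = 102

Steady-state error for a unit step on this type-0 loop is 1/(1 + K_p·G_p(0)).
G_p(0) = 0.1858. Require 1/(1 + K_p·0.1858) = 0.05, so 1 + 0.1858·K_p = 20.
K_p = (20 − 1)/0.1858 = 102.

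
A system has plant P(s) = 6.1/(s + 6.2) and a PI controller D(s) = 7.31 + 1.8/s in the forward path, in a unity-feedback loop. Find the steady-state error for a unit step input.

The open loop D(s)P(s) has a pole at the origin (type 1), so the static position error constant is infinite and e_ss = 1/(1+∞) = 0.

0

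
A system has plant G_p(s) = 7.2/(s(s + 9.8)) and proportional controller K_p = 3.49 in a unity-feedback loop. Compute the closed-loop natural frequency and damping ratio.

ω_n = 5.01 rad/s, ζ = 0.978

1 + K_p·G_p(s) = 0 gives s² + 9.8s + 25.13 = 0.
So ω_n² = 25.13 ⇒ ω_n = 5.013 rad/s, and ζ = 9.8/(2ω_n) = 0.978.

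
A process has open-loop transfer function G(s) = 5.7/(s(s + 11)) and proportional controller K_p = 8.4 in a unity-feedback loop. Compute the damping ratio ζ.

1 + K_p·G(s) = 0 gives s² + 11s + 47.88 = 0.
Matching s² + 2ζω_n s + ω_n²: ω_n = √47.88 = 6.92 rad/s and 2ζω_n = 11, so ζ = 11/(2·6.92) = 0.795.

ζ = 0.795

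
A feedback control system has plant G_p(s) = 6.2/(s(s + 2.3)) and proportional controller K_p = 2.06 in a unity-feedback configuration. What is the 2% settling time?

T_s ≈ 3.48 s

From 1 + K_pG_p(s) = 0: s² + 2.3s + 12.77 = 0 ⇒ ω_n = 3.574, ζ = 0.3218.
2% settling time T_s ≈ 4/(ζω_n) = 4/1.15 = 3.48 s.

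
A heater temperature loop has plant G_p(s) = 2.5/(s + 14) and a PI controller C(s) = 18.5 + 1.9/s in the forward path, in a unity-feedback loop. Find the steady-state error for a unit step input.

0

The open loop C(s)G_p(s) has a pole at the origin (type 1), so the static position error constant is infinite and e_ss = 1/(1+∞) = 0.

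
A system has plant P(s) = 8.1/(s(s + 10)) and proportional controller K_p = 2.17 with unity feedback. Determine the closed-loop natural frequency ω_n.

ω_n = 4.19 rad/s

The closed-loop denominator is s(s+10) + 2.17·8.1 = s² + 10s + 17.58.
Matching s² + 2ζω_n s + ω_n²: ω_n = √17.58 = 4.192 rad/s and 2ζω_n = 10, so ζ = 10/(2·4.192) = 1.19.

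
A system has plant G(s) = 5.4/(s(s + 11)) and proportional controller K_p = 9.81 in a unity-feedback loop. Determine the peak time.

T_p = 0.659 s

Closed-loop characteristic equation: s² + 11s + 52.97 = 0, so ω_n = 7.278 rad/s and ζ = 11/(2·7.278) = 0.7557.
Damped frequency ω_d = ω_n√(1−ζ²) = 4.767 rad/s, so peak time T_p = π/ω_d = 0.659 s.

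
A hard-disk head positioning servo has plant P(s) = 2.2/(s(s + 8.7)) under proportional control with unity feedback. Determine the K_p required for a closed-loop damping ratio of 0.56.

K_p = 27.4

Closed-loop characteristic equation: s² + 8.7s + K_p·2.2 = 0.
So ω_n = √(2.2K_p) and 2ζω_n = 8.7, giving ζ = 8.7/(2√(2.2K_p)).
Setting ζ = 0.56: √(2.2K_p) = 8.7/(2·0.56) = 7.768, so K_p = 60.34/2.2 = 27.4.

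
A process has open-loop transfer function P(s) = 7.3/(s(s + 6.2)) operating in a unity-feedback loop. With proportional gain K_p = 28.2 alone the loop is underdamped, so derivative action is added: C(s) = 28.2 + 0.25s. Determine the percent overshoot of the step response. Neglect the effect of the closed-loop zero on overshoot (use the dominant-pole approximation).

Forward path: (28.2 + 0.25s)·7.3/(s(s+6.2)). The closed-loop characteristic equation is s² + (6.2 + 7.3·0.25)s + 7.3·28.2 = 0.
That is s² + 8.025s + 205.9 = 0, so ω_n = 14.35 rad/s and ζ = 8.025/(2·14.35) = 0.2797.
%OS = 100·exp(−πζ/√(1−ζ²)) = 40%.

40%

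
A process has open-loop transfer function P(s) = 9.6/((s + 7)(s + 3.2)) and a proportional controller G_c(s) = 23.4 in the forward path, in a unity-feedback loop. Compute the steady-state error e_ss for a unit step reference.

The loop is type 0. Static position error constant K_pos = G_c(0)·P(0) = 23.4·0.4286 = 10.03.
Steady-state error to a unit step: e_ss = 1/(1+K_pos) = 1/11.03 = 0.0907.

0.0907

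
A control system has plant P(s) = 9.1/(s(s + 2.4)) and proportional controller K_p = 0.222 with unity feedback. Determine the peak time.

From 1 + K_pP(s) = 0: s² + 2.4s + 2.02 = 0 ⇒ ω_n = 1.421, ζ = 0.8443.
Damped frequency ω_d = ω_n√(1−ζ²) = 0.7617 rad/s, so peak time T_p = π/ω_d = 4.12 s.

T_p = 4.12 s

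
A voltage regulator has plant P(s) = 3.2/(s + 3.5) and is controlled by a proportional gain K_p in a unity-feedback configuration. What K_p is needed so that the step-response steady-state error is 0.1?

The loop is type 0, so e_ss(step) = 1/(1 + K_pos) with K_pos = K_p·P(0).
P(0) = 0.9143. Require 1/(1 + K_p·0.9143) = 0.1, so 1 + 0.9143·K_p = 10.
K_p = (10 − 1)/0.9143 = 9.84.

K_p = 9.84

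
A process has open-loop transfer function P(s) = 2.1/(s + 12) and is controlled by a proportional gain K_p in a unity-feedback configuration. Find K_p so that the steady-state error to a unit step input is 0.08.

Steady-state error for a unit step on this type-0 loop is 1/(1 + K_p·P(0)).
P(0) = 0.175. Require 1/(1 + K_p·0.175) = 0.08, so 1 + 0.175·K_p = 12.5.
K_p = (12.5 − 1)/0.175 = 65.7.

K_p = 65.7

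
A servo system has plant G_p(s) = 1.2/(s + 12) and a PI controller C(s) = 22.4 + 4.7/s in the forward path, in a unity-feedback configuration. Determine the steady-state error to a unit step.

The open loop C(s)G_p(s) has a pole at the origin (type 1), so the static position error constant is infinite and e_ss = 1/(1+∞) = 0.

0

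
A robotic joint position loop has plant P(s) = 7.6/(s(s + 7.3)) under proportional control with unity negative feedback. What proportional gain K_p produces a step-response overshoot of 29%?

From %OS = 100·exp(−πζ/√(1−ζ²)) = 29%, ζ = −ln(0.29)/√(π²+ln²(0.29)) = 0.3666.
Characteristic equation s² + 7.3s + 7.6K_p = 0 gives ζ = 7.3/(2√(7.6K_p)).
Setting ζ = 0.3666: √(7.6K_p) = 7.3/(2·0.3666) = 9.956, so K_p = 99.13/7.6 = 13.

K_p = 13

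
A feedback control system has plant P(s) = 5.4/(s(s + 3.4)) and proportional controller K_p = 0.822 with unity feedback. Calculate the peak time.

The closed-loop denominator s² + 3.4s + 4.439 gives ω_n = √4.439 = 2.107 and ζ = 3.4/(2ω_n) = 0.8069.
Damped frequency ω_d = ω_n√(1−ζ²) = 1.245 rad/s, so peak time T_p = π/ω_d = 2.52 s.

T_p = 2.52 s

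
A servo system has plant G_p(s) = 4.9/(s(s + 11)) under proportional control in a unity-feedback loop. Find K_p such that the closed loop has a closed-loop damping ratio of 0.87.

K_p = 8.16

Closed-loop characteristic equation: s² + 11s + K_p·4.9 = 0.
So ω_n = √(4.9K_p) and 2ζω_n = 11, giving ζ = 11/(2√(4.9K_p)).
Setting ζ = 0.87: √(4.9K_p) = 11/(2·0.87) = 6.322, so K_p = 39.97/4.9 = 8.16.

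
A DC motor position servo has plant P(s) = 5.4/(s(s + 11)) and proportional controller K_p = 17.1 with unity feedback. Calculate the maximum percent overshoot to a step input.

11.2%

From 1 + K_pP(s) = 0: s² + 11s + 92.34 = 0 ⇒ ω_n = 9.609, ζ = 0.5724.
%OS = 100·exp(−πζ/√(1−ζ²)) = 100·exp(−π·0.5724/√0.6724) = 11.2%.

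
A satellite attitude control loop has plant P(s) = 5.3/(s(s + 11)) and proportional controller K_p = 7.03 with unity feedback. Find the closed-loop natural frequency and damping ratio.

The closed-loop denominator is s(s+11) + 7.03·5.3 = s² + 11s + 37.26.
So ω_n² = 37.26 ⇒ ω_n = 6.104 rad/s, and ζ = 11/(2ω_n) = 0.901.

ω_n = 6.1 rad/s, ζ = 0.901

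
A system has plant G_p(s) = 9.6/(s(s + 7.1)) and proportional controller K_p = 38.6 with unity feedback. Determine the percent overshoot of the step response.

55.5%

From 1 + K_pG_p(s) = 0: s² + 7.1s + 370.6 = 0 ⇒ ω_n = 19.25, ζ = 0.1844.
%OS = 100·exp(−πζ/√(1−ζ²)) = 100·exp(−π·0.1844/√0.966) = 55.5%.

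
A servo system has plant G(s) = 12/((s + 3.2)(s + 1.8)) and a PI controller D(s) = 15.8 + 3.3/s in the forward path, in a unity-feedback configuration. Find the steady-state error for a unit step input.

0

The open loop D(s)G(s) has a pole at the origin (type 1), so the static position error constant is infinite and e_ss = 1/(1+∞) = 0.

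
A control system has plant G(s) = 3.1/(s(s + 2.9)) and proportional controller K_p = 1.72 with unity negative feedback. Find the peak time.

T_p = 1.75 s

Closed-loop characteristic equation: s² + 2.9s + 5.332 = 0, so ω_n = 2.309 rad/s and ζ = 2.9/(2·2.309) = 0.6279.
Damped frequency ω_d = ω_n√(1−ζ²) = 1.797 rad/s, so peak time T_p = π/ω_d = 1.75 s.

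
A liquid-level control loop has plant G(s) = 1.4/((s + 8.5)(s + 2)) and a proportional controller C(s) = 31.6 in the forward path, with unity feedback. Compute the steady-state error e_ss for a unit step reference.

0.278

The loop is type 0. Static position error constant K_pos = C(0)·G(0) = 31.6·0.08235 = 2.602.
Steady-state error to a unit step: e_ss = 1/(1+K_pos) = 1/3.602 = 0.278.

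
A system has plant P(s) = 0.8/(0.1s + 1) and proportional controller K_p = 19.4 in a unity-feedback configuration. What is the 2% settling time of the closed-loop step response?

T_s ≈ 0.0242 s

Closed loop: T(s) = K_p·P/(1+K_p·P) = 15.52/(0.1s + 1 + 15.52), with pole at s = −(1 + 15.52)/0.1 = −165.2.
τ = 1/165.2 = 0.006053 s, so 2% settling time ≈ 4τ = 0.0242 s.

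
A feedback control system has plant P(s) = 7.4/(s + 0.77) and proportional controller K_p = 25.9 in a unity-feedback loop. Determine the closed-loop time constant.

τ = 0.0052 s

Closed-loop transfer function: T(s) = K_p·P(s)/(1 + K_p·P(s)) = 191.7/(s + 0.77 + 191.7) = 191.7/(s + 192.4).
Time constant τ = 1/192.4 = 0.0052 s.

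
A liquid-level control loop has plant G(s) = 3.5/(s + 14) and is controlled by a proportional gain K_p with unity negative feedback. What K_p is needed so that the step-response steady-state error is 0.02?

K_p = 196

For a type-0 loop with proportional control, e_ss = 1/(1 + K_p·G(0)).
G(0) = 0.25. Require 1/(1 + K_p·0.25) = 0.02, so 1 + 0.25·K_p = 50.
K_p = (50 − 1)/0.25 = 196.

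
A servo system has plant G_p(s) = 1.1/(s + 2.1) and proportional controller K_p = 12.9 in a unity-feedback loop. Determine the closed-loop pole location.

s = -16.29

Closed-loop transfer function: T(s) = K_p·G_p(s)/(1 + K_p·G_p(s)) = 14.19/(s + 2.1 + 14.19) = 14.19/(s + 16.29).
The closed-loop pole is at s = −16.29.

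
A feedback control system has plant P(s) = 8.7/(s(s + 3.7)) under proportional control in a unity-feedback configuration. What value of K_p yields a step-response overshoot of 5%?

From %OS = 100·exp(−πζ/√(1−ζ²)) = 5%, ζ = −ln(0.05)/√(π²+ln²(0.05)) = 0.6901.
Characteristic equation s² + 3.7s + 8.7K_p = 0 gives ζ = 3.7/(2√(8.7K_p)).
Setting ζ = 0.6901: √(8.7K_p) = 3.7/(2·0.6901) = 2.681, so K_p = 7.186/8.7 = 0.826.

K_p = 0.826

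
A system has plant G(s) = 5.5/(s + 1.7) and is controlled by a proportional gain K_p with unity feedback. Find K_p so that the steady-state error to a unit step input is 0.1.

The loop is type 0, so e_ss(step) = 1/(1 + K_pos) with K_pos = K_p·G(0).
G(0) = 3.235. Require 1/(1 + K_p·3.235) = 0.1, so 1 + 3.235·K_p = 10.
K_p = (10 − 1)/3.235 = 2.78.

K_p = 2.78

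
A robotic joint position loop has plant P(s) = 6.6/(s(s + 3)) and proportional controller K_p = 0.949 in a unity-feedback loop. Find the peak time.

T_p = 1.57 s

From 1 + K_pP(s) = 0: s² + 3s + 6.263 = 0 ⇒ ω_n = 2.503, ζ = 0.5994.
Damped frequency ω_d = ω_n√(1−ζ²) = 2.003 rad/s, so peak time T_p = π/ω_d = 1.57 s.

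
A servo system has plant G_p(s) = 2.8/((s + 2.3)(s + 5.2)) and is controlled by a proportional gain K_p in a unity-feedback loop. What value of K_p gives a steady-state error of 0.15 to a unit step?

For a type-0 loop with proportional control, e_ss = 1/(1 + K_p·G_p(0)).
G_p(0) = 0.2341. Require 1/(1 + K_p·0.2341) = 0.15, so 1 + 0.2341·K_p = 6.667.
K_p = (6.667 − 1)/0.2341 = 24.2.

K_p = 24.2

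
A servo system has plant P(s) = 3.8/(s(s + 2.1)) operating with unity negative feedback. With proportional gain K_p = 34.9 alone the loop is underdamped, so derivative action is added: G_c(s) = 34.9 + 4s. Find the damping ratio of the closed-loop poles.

Forward path: (34.9 + 4s)·3.8/(s(s+2.1)). The closed-loop characteristic equation is s² + (2.1 + 3.8·4)s + 3.8·34.9 = 0.
That is s² + 17.3s + 132.6 = 0, so ω_n = 11.52 rad/s and ζ = 17.3/(2·11.52) = 0.7511.

ζ = 0.751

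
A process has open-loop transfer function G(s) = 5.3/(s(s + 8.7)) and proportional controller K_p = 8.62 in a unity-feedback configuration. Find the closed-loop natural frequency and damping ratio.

ω_n = 6.76 rad/s, ζ = 0.644

With unity feedback the closed-loop characteristic equation is s² + 8.7s + 8.62·5.3 = s² + 8.7s + 45.69 = 0.
So ω_n² = 45.69 ⇒ ω_n = 6.759 rad/s, and ζ = 8.7/(2ω_n) = 0.644.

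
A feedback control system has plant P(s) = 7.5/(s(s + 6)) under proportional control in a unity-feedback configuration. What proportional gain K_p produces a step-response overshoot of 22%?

K_p = 6.37

From %OS = 100·exp(−πζ/√(1−ζ²)) = 22%, ζ = −ln(0.22)/√(π²+ln²(0.22)) = 0.4342.
Characteristic equation s² + 6s + 7.5K_p = 0 gives ζ = 6/(2√(7.5K_p)).
Setting ζ = 0.4342: √(7.5K_p) = 6/(2·0.4342) = 6.91, so K_p = 47.75/7.5 = 6.37.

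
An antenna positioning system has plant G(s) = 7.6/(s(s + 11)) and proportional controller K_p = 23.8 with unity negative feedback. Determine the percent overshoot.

From 1 + K_pG(s) = 0: s² + 11s + 180.9 = 0 ⇒ ω_n = 13.45, ζ = 0.4089.
%OS = 100·exp(−πζ/√(1−ζ²)) = 100·exp(−π·0.4089/√0.8328) = 24.5%.

24.5%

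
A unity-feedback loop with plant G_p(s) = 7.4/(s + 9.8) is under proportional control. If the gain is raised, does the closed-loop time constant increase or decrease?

The closed-loop bandwidth 9.8+K_p·7.4 grows with K_p, so τ shrinks.

decrease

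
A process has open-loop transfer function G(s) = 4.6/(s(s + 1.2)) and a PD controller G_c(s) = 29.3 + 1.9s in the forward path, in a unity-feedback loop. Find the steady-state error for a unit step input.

The open loop G_c(s)G(s) has a pole at the origin (type 1), so the static position error constant is infinite and e_ss = 1/(1+∞) = 0.

0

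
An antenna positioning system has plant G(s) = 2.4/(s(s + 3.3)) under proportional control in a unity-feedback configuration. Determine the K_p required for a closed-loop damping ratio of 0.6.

K_p = 3.15

Closed-loop characteristic equation: s² + 3.3s + K_p·2.4 = 0.
So ω_n = √(2.4K_p) and 2ζω_n = 3.3, giving ζ = 3.3/(2√(2.4K_p)).
Setting ζ = 0.6: √(2.4K_p) = 3.3/(2·0.6) = 2.75, so K_p = 7.562/2.4 = 3.15.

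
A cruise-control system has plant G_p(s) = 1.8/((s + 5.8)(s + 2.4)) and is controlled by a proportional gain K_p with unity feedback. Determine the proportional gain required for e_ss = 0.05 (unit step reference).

For a type-0 loop with proportional control, e_ss = 1/(1 + K_p·G_p(0)).
G_p(0) = 0.1293. Require 1/(1 + K_p·0.1293) = 0.05, so 1 + 0.1293·K_p = 20.
K_p = (20 − 1)/0.1293 = 147.

K_p = 147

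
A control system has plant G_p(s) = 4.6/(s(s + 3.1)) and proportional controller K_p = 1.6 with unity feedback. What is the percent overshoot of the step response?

11.2%

The closed-loop denominator s² + 3.1s + 7.36 gives ω_n = √7.36 = 2.713 and ζ = 3.1/(2ω_n) = 0.5713.
%OS = 100·exp(−πζ/√(1−ζ²)) = 100·exp(−π·0.5713/√0.6736) = 11.2%.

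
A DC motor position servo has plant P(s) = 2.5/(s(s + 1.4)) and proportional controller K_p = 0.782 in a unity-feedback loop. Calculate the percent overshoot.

From 1 + K_pP(s) = 0: s² + 1.4s + 1.955 = 0 ⇒ ω_n = 1.398, ζ = 0.5006.
%OS = 100·exp(−πζ/√(1−ζ²)) = 100·exp(−π·0.5006/√0.7494) = 16.3%.

16.3%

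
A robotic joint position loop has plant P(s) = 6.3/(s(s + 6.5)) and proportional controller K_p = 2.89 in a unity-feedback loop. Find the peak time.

Closed-loop characteristic equation: s² + 6.5s + 18.21 = 0, so ω_n = 4.267 rad/s and ζ = 6.5/(2·4.267) = 0.7617.
Damped frequency ω_d = ω_n√(1−ζ²) = 2.765 rad/s, so peak time T_p = π/ω_d = 1.14 s.

T_p = 1.14 s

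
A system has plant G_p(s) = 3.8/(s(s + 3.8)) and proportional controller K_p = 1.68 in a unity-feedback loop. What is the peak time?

From 1 + K_pG_p(s) = 0: s² + 3.8s + 6.384 = 0 ⇒ ω_n = 2.527, ζ = 0.752.
Damped frequency ω_d = ω_n√(1−ζ²) = 1.666 rad/s, so peak time T_p = π/ω_d = 1.89 s.

T_p = 1.89 s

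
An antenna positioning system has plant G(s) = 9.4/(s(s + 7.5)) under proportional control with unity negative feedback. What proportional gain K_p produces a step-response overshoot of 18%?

K_p = 6.52

From %OS = 100·exp(−πζ/√(1−ζ²)) = 18%, ζ = −ln(0.18)/√(π²+ln²(0.18)) = 0.4791.
Characteristic equation s² + 7.5s + 9.4K_p = 0 gives ζ = 7.5/(2√(9.4K_p)).
Setting ζ = 0.4791: √(9.4K_p) = 7.5/(2·0.4791) = 7.827, so K_p = 61.26/9.4 = 6.52.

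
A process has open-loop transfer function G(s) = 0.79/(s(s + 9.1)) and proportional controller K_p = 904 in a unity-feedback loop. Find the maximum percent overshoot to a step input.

58.1%

Closed-loop characteristic equation: s² + 9.1s + 714.2 = 0, so ω_n = 26.72 rad/s and ζ = 9.1/(2·26.72) = 0.1703.
%OS = 100·exp(−πζ/√(1−ζ²)) = 100·exp(−π·0.1703/√0.971) = 58.1%.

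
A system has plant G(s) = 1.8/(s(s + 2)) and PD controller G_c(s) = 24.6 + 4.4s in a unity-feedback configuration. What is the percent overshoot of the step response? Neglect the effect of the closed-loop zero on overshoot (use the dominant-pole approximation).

2.98%

Forward path: (24.6 + 4.4s)·1.8/(s(s+2)). The closed-loop characteristic equation is s² + (2 + 1.8·4.4)s + 1.8·24.6 = 0.
That is s² + 9.92s + 44.28 = 0, so ω_n = 6.654 rad/s and ζ = 9.92/(2·6.654) = 0.7454.
%OS = 100·exp(−πζ/√(1−ζ²)) = 2.98%.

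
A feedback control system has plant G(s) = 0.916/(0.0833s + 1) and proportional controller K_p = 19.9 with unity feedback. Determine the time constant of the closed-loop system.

Closed loop: T(s) = K_p·G/(1+K_p·G) = 18.23/(0.0833s + 1 + 18.23), with pole at s = −(1 + 18.23)/0.0833 = −230.8.
Closed-loop time constant τ = 1/230.8 = 0.00433 s.

τ = 0.00433 s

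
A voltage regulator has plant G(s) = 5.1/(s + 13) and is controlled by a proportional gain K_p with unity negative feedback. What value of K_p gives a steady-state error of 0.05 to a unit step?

Steady-state error for a unit step on this type-0 loop is 1/(1 + K_p·G(0)).
G(0) = 0.3923. Require 1/(1 + K_p·0.3923) = 0.05, so 1 + 0.3923·K_p = 20.
K_p = (20 − 1)/0.3923 = 48.4.

K_p = 48.4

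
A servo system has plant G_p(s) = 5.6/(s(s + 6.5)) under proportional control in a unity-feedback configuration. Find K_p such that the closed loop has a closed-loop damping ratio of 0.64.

K_p = 4.6

Closed-loop characteristic equation: s² + 6.5s + K_p·5.6 = 0.
So ω_n = √(5.6K_p) and 2ζω_n = 6.5, giving ζ = 6.5/(2√(5.6K_p)).
Setting ζ = 0.64: √(5.6K_p) = 6.5/(2·0.64) = 5.078, so K_p = 25.79/5.6 = 4.6.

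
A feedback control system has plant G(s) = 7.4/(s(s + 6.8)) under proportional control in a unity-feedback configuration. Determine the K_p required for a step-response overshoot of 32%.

K_p = 13.4

From %OS = 100·exp(−πζ/√(1−ζ²)) = 32%, ζ = −ln(0.32)/√(π²+ln²(0.32)) = 0.341.
Characteristic equation s² + 6.8s + 7.4K_p = 0 gives ζ = 6.8/(2√(7.4K_p)).
Setting ζ = 0.341: √(7.4K_p) = 6.8/(2·0.341) = 9.972, so K_p = 99.44/7.4 = 13.4.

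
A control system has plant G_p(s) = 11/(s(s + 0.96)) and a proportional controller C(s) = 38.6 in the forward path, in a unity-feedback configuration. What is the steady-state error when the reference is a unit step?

0

The open loop C(s)G_p(s) has a pole at the origin (type 1), so the static position error constant is infinite and e_ss = 1/(1+∞) = 0.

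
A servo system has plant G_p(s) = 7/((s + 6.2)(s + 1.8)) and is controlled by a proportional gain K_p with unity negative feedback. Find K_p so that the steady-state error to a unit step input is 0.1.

Steady-state error for a unit step on this type-0 loop is 1/(1 + K_p·G_p(0)).
G_p(0) = 0.6272. Require 1/(1 + K_p·0.6272) = 0.1, so 1 + 0.6272·K_p = 10.
K_p = (10 − 1)/0.6272 = 14.3.

K_p = 14.3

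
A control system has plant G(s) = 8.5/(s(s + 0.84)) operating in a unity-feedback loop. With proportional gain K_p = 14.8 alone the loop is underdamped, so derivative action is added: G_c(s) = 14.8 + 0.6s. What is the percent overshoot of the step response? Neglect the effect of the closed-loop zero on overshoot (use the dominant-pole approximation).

Forward path: (14.8 + 0.6s)·8.5/(s(s+0.84)). The closed-loop characteristic equation is s² + (0.84 + 8.5·0.6)s + 8.5·14.8 = 0.
That is s² + 5.94s + 125.8 = 0, so ω_n = 11.22 rad/s and ζ = 5.94/(2·11.22) = 0.2648.
%OS = 100·exp(−πζ/√(1−ζ²)) = 42.2%.

42.2%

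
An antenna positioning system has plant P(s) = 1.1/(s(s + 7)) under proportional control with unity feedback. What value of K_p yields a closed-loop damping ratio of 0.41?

Closed-loop characteristic equation: s² + 7s + K_p·1.1 = 0.
So ω_n = √(1.1K_p) and 2ζω_n = 7, giving ζ = 7/(2√(1.1K_p)).
Setting ζ = 0.41: √(1.1K_p) = 7/(2·0.41) = 8.537, so K_p = 72.87/1.1 = 66.2.

K_p = 66.2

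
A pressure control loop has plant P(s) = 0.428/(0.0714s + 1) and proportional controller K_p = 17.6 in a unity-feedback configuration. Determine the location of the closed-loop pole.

Closed loop: T(s) = K_p·P/(1+K_p·P) = 7.533/(0.0714s + 1 + 7.533), with pole at s = −(1 + 7.533)/0.0714 = −119.5.

s = -119.5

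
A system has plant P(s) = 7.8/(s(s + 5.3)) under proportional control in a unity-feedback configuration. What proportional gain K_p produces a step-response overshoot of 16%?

From %OS = 100·exp(−πζ/√(1−ζ²)) = 16%, ζ = −ln(0.16)/√(π²+ln²(0.16)) = 0.5039.
Characteristic equation s² + 5.3s + 7.8K_p = 0 gives ζ = 5.3/(2√(7.8K_p)).
Setting ζ = 0.5039: √(7.8K_p) = 5.3/(2·0.5039) = 5.259, so K_p = 27.66/7.8 = 3.55.

K_p = 3.55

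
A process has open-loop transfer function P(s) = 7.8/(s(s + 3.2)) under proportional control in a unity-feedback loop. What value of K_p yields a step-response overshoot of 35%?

From %OS = 100·exp(−πζ/√(1−ζ²)) = 35%, ζ = −ln(0.35)/√(π²+ln²(0.35)) = 0.3169.
Characteristic equation s² + 3.2s + 7.8K_p = 0 gives ζ = 3.2/(2√(7.8K_p)).
Setting ζ = 0.3169: √(7.8K_p) = 3.2/(2·0.3169) = 5.048, so K_p = 25.48/7.8 = 3.27.

K_p = 3.27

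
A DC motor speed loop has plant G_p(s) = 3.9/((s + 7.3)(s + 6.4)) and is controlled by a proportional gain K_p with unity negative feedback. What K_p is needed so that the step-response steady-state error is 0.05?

Steady-state error for a unit step on this type-0 loop is 1/(1 + K_p·G_p(0)).
G_p(0) = 0.08348. Require 1/(1 + K_p·0.08348) = 0.05, so 1 + 0.08348·K_p = 20.
K_p = (20 − 1)/0.08348 = 228.

K_p = 228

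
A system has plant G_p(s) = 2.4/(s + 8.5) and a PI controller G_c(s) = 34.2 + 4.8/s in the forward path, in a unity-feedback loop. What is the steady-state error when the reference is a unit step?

The open loop G_c(s)G_p(s) has a pole at the origin (type 1), so the static position error constant is infinite and e_ss = 1/(1+∞) = 0.

0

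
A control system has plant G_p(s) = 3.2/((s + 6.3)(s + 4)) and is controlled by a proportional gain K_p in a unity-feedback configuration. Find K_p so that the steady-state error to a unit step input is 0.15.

K_p = 44.6

Steady-state error for a unit step on this type-0 loop is 1/(1 + K_p·G_p(0)).
G_p(0) = 0.127. Require 1/(1 + K_p·0.127) = 0.15, so 1 + 0.127·K_p = 6.667.
K_p = (6.667 − 1)/0.127 = 44.6.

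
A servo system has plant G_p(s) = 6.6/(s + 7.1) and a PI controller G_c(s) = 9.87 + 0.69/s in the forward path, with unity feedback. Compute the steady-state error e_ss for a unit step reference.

0

The open loop G_c(s)G_p(s) has a pole at the origin (type 1), so the static position error constant is infinite and e_ss = 1/(1+∞) = 0.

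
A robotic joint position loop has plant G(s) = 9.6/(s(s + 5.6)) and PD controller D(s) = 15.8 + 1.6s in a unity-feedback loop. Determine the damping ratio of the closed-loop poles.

Forward path: (15.8 + 1.6s)·9.6/(s(s+5.6)). The closed-loop characteristic equation is s² + (5.6 + 9.6·1.6)s + 9.6·15.8 = 0.
That is s² + 20.96s + 151.7 = 0, so ω_n = 12.32 rad/s and ζ = 20.96/(2·12.32) = 0.8509.

ζ = 0.851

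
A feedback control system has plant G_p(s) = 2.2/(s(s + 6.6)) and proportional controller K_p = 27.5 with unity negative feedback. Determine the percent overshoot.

22.9%

The closed-loop denominator s² + 6.6s + 60.5 gives ω_n = √60.5 = 7.778 and ζ = 6.6/(2ω_n) = 0.4243.
%OS = 100·exp(−πζ/√(1−ζ²)) = 100·exp(−π·0.4243/√0.82) = 22.9%.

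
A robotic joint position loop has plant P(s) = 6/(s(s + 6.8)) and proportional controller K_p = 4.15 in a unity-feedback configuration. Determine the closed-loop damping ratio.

ζ = 0.681

The closed-loop denominator is s(s+6.8) + 4.15·6 = s² + 6.8s + 24.9.
So ω_n² = 24.9 ⇒ ω_n = 4.99 rad/s, and ζ = 6.8/(2ω_n) = 0.681.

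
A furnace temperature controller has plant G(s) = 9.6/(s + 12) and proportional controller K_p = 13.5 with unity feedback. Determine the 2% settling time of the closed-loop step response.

T_s ≈ 0.0282 s

Closed-loop transfer function: T(s) = K_p·G(s)/(1 + K_p·G(s)) = 129.6/(s + 12 + 129.6) = 129.6/(s + 141.6).
Time constant τ = 1/141.6 = 0.007062 s, so the 2% settling time is about 4τ = 0.0282 s.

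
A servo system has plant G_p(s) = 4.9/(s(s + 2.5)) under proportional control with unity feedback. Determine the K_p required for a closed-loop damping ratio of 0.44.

K_p = 1.65

Closed-loop characteristic equation: s² + 2.5s + K_p·4.9 = 0.
So ω_n = √(4.9K_p) and 2ζω_n = 2.5, giving ζ = 2.5/(2√(4.9K_p)).
Setting ζ = 0.44: √(4.9K_p) = 2.5/(2·0.44) = 2.841, so K_p = 8.071/4.9 = 1.65.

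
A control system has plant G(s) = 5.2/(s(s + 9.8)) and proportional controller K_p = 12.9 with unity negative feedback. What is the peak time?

T_p = 0.479 s

From 1 + K_pG(s) = 0: s² + 9.8s + 67.08 = 0 ⇒ ω_n = 8.19, ζ = 0.5983.
Damped frequency ω_d = ω_n√(1−ζ²) = 6.563 rad/s, so peak time T_p = π/ω_d = 0.479 s.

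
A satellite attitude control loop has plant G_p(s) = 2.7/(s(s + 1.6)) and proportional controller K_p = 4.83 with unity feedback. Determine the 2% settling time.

The closed-loop denominator s² + 1.6s + 13.04 gives ω_n = √13.04 = 3.611 and ζ = 1.6/(2ω_n) = 0.2215.
2% settling time T_s ≈ 4/(ζω_n) = 4/0.8 = 5 s.

T_s ≈ 5 s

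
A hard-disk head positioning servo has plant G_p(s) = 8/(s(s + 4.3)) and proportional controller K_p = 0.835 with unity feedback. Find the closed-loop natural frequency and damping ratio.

The closed-loop denominator is s(s+4.3) + 0.835·8 = s² + 4.3s + 6.68.
Matching s² + 2ζω_n s + ω_n²: ω_n = √6.68 = 2.585 rad/s and 2ζω_n = 4.3, so ζ = 4.3/(2·2.585) = 0.832.

ω_n = 2.58 rad/s, ζ = 0.832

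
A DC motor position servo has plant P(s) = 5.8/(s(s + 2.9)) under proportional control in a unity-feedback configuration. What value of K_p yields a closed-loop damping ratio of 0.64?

K_p = 0.885

Closed-loop characteristic equation: s² + 2.9s + K_p·5.8 = 0.
So ω_n = √(5.8K_p) and 2ζω_n = 2.9, giving ζ = 2.9/(2√(5.8K_p)).
Setting ζ = 0.64: √(5.8K_p) = 2.9/(2·0.64) = 2.266, so K_p = 5.133/5.8 = 0.885.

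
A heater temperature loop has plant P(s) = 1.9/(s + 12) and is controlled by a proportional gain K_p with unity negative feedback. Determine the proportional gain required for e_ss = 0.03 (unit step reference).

K_p = 204

For a type-0 loop with proportional control, e_ss = 1/(1 + K_p·P(0)).
P(0) = 0.1583. Require 1/(1 + K_p·0.1583) = 0.03, so 1 + 0.1583·K_p = 33.33.
K_p = (33.33 − 1)/0.1583 = 204.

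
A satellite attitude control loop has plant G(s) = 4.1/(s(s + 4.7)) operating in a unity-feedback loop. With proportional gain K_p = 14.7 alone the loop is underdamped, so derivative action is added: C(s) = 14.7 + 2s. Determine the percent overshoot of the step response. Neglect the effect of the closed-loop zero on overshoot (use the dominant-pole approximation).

0.919%

Forward path: (14.7 + 2s)·4.1/(s(s+4.7)). The closed-loop characteristic equation is s² + (4.7 + 4.1·2)s + 4.1·14.7 = 0.
That is s² + 12.9s + 60.27 = 0, so ω_n = 7.763 rad/s and ζ = 12.9/(2·7.763) = 0.8308.
%OS = 100·exp(−πζ/√(1−ζ²)) = 0.919%.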